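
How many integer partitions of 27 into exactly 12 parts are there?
p(27, 12 parts) = 172

Partitions of n into exactly k parts are in bijection with partitions of n − k into at most k parts (subtract 1 from each part). So p(27, exactly 12) = p(15, parts ≤ 12). Computing via the recurrence p(m, j) = p(m, j−1) + p(m−j, j) gives 172.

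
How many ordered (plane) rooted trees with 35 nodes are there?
C_34 = 812944042149730764

These ordered rooted trees are counted by the Catalan number C_n = (1/(n + 1)) · C(2n, n). For n = 34: C_34 = (1/35) · C(68, 34) = 28453041475240576740/35 = 812944042149730764.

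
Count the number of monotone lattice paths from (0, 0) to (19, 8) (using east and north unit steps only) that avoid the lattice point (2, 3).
Number of paths = 1956735

Total paths from (0, 0) to (19, 8): C(27, 19) = 2220075. Paths through (2, 3): (paths (0, 0) → (2, 3)) × (paths (2, 3) → (19, 8)) = C(5, 2) · C(22, 17) = 10 · 26334 = 263340. Avoidance count = 2220075 − 263340 = 1956735.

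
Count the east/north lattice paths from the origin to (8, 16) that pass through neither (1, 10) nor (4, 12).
Number of paths = 596895

Inclusion–exclusion. Total paths: C(24, 8) = 735471. Through P₁: C(11, 1)·C(13, 7) = 18876. Through P₂: C(16, 4)·C(8, 4) = 127400. Since P₁ is strictly southwest of P₂, a monotone path through both must visit P₁ then P₂; paths through both = C(11, 1)·C(5, 3)·C(8, 4) = 7700. Avoid both = 735471 − 18876 − 127400 + 7700 = 596895.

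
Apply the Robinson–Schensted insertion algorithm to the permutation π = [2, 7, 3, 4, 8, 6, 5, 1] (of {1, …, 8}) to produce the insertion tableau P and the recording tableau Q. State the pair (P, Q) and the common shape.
P = [1, 3, 4, 5] / [2, 8] / [6] / [7];  Q = [1, 2, 4, 5] / [3, 6] / [7] / [8];  common shape = (4, 2, 1, 1)

Row-insert the values π_1, π_2, … into P one at a time, bumping the leftmost entry strictly greater than the inserted value down to the next row. The recording tableau Q records, in position (i, j), the step at which that cell was added to P.
  Insert 2 (step 1): P = [2];  Q = [1]
  Insert 7 (step 2): P = [2, 7];  Q = [1, 2]
  Insert 3 (step 3): P = [2, 3] / [7];  Q = [1, 2] / [3]
  Insert 4 (step 4): P = [2, 3, 4] / [7];  Q = [1, 2, 4] / [3]
  Insert 8 (step 5): P = [2, 3, 4, 8] / [7];  Q = [1, 2, 4, 5] / [3]
  Insert 6 (step 6): P = [2, 3, 4, 6] / [7, 8];  Q = [1, 2, 4, 5] / [3, 6]
  Insert 5 (step 7): P = [2, 3, 4, 5] / [6, 8] / [7];  Q = [1, 2, 4, 5] / [3, 6] / [7]
  Insert 1 (step 8): P = [1, 3, 4, 5] / [2, 8] / [6] / [7];  Q = [1, 2, 4, 5] / [3, 6] / [7] / [8]
Final shape: (4, 2, 1, 1).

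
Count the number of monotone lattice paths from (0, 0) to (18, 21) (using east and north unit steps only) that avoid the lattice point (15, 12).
Number of paths = 58534694790

Total paths from (0, 0) to (18, 21): C(39, 18) = 62359143990. Paths through (15, 12): (paths (0, 0) → (15, 12)) × (paths (15, 12) → (18, 21)) = C(27, 15) · C(12, 3) = 17383860 · 220 = 3824449200. Avoidance count = 62359143990 − 3824449200 = 58534694790.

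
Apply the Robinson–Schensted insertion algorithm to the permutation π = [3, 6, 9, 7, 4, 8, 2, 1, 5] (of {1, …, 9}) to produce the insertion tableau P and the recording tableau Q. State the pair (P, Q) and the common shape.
P = [1, 4, 5, 8] / [2, 7] / [3] / [6] / [9];  Q = [1, 2, 3, 6] / [4, 9] / [5] / [7] / [8];  common shape = (4, 2, 1, 1, 1)

Row-insert the values π_1, π_2, … into P one at a time, bumping the leftmost entry strictly greater than the inserted value down to the next row. The recording tableau Q records, in position (i, j), the step at which that cell was added to P.
  Insert 3 (step 1): P = [3];  Q = [1]
  Insert 6 (step 2): P = [3, 6];  Q = [1, 2]
  Insert 9 (step 3): P = [3, 6, 9];  Q = [1, 2, 3]
  Insert 7 (step 4): P = [3, 6, 7] / [9];  Q = [1, 2, 3] / [4]
  Insert 4 (step 5): P = [3, 4, 7] / [6] / [9];  Q = [1, 2, 3] / [4] / [5]
  Insert 8 (step 6): P = [3, 4, 7, 8] / [6] / [9];  Q = [1, 2, 3, 6] / [4] / [5]
  Insert 2 (step 7): P = [2, 4, 7, 8] / [3] / [6] / [9];  Q = [1, 2, 3, 6] / [4] / [5] / [7]
  Insert 1 (step 8): P = [1, 4, 7, 8] / [2] / [3] / [6] / [9];  Q = [1, 2, 3, 6] / [4] / [5] / [7] / [8]
  Insert 5 (step 9): P = [1, 4, 5, 8] / [2, 7] / [3] / [6] / [9];  Q = [1, 2, 3, 6] / [4, 9] / [5] / [7] / [8]
Final shape: (4, 2, 1, 1, 1).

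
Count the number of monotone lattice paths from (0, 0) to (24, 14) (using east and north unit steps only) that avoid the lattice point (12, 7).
Number of paths = 7130603556

Total paths from (0, 0) to (24, 14): C(38, 24) = 9669554100. Paths through (12, 7): (paths (0, 0) → (12, 7)) × (paths (12, 7) → (24, 14)) = C(19, 12) · C(19, 12) = 50388 · 50388 = 2538950544. Avoidance count = 9669554100 − 2538950544 = 7130603556.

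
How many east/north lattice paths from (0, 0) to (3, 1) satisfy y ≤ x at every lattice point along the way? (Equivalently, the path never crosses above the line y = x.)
Number of paths = 3

By the reflection principle (André's argument), the number of monotone paths to (3, 1) with n ≤ m that never go above y = x is C(4, 3) − C(4, 4) = 4 − 1 = 3.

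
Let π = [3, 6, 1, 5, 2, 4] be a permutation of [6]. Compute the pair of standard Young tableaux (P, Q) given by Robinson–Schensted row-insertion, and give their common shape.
P = [1, 2, 4] / [3, 5] / [6];  Q = [1, 2, 6] / [3, 4] / [5];  common shape = (3, 2, 1)

Row-insert the values π_1, π_2, … into P one at a time, bumping the leftmost entry strictly greater than the inserted value down to the next row. The recording tableau Q records, in position (i, j), the step at which that cell was added to P.
  Insert 3 (step 1): P = [3];  Q = [1]
  Insert 6 (step 2): P = [3, 6];  Q = [1, 2]
  Insert 1 (step 3): P = [1, 6] / [3];  Q = [1, 2] / [3]
  Insert 5 (step 4): P = [1, 5] / [3, 6];  Q = [1, 2] / [3, 4]
  Insert 2 (step 5): P = [1, 2] / [3, 5] / [6];  Q = [1, 2] / [3, 4] / [5]
  Insert 4 (step 6): P = [1, 2, 4] / [3, 5] / [6];  Q = [1, 2, 6] / [3, 4] / [5]
Final shape: (3, 2, 1).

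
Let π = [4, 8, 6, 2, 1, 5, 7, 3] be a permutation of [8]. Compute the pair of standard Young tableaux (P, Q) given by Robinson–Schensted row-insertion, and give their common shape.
P = [1, 3, 7] / [2, 5] / [4, 6] / [8];  Q = [1, 2, 7] / [3, 6] / [4, 8] / [5];  common shape = (3, 2, 2, 1)

Row-insert the values π_1, π_2, … into P one at a time, bumping the leftmost entry strictly greater than the inserted value down to the next row. The recording tableau Q records, in position (i, j), the step at which that cell was added to P.
  Insert 4 (step 1): P = [4];  Q = [1]
  Insert 8 (step 2): P = [4, 8];  Q = [1, 2]
  Insert 6 (step 3): P = [4, 6] / [8];  Q = [1, 2] / [3]
  Insert 2 (step 4): P = [2, 6] / [4] / [8];  Q = [1, 2] / [3] / [4]
  Insert 1 (step 5): P = [1, 6] / [2] / [4] / [8];  Q = [1, 2] / [3] / [4] / [5]
  Insert 5 (step 6): P = [1, 5] / [2, 6] / [4] / [8];  Q = [1, 2] / [3, 6] / [4] / [5]
  Insert 7 (step 7): P = [1, 5, 7] / [2, 6] / [4] / [8];  Q = [1, 2, 7] / [3, 6] / [4] / [5]
  Insert 3 (step 8): P = [1, 3, 7] / [2, 5] / [4, 6] / [8];  Q = [1, 2, 7] / [3, 6] / [4, 8] / [5]
Final shape: (3, 2, 2, 1).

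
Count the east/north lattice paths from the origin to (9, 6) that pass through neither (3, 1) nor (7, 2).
Number of paths = 2917

Inclusion–exclusion. Total paths: C(15, 9) = 5005. Through P₁: C(4, 3)·C(11, 6) = 1848. Through P₂: C(9, 7)·C(6, 2) = 540. Since P₁ is strictly southwest of P₂, a monotone path through both must visit P₁ then P₂; paths through both = C(4, 3)·C(5, 4)·C(6, 2) = 300. Avoid both = 5005 − 1848 − 540 + 300 = 2917.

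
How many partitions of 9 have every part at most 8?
p(9, parts ≤ 8) = 29

Partitions of 9 with all parts ≤ 8: 8+1, 7+2, 7+1+1, 6+3, 6+2+1, 6+1+1+1, 5+4, 5+3+1, 5+2+2, 5+2+1+1, 5+1+1+1+1, 4+4+1, 4+3+2, 4+3+1+1, 4+2+2+1, 4+2+1+1+1, 4+1+1+1+1+1, 3+3+3, 3+3+2+1, 3+3+1+1+1, 3+2+2+2, 3+2+2+1+1, 3+2+1+1+1+1, 3+1+1+1+1+1+1, 2+2+2+2+1, 2+2+2+1+1+1, 2+2+1+1+1+1+1, 2+1+1+1+1+1+1+1, 1+1+1+1+1+1+1+1+1. Count = 29.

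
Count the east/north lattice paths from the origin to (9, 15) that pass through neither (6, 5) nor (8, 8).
Number of paths = 1109372

Inclusion–exclusion. Total paths: C(24, 9) = 1307504. Through P₁: C(11, 6)·C(13, 3) = 132132. Through P₂: C(16, 8)·C(8, 1) = 102960. Since P₁ is strictly southwest of P₂, a monotone path through both must visit P₁ then P₂; paths through both = C(11, 6)·C(5, 2)·C(8, 1) = 36960. Avoid both = 1307504 − 132132 − 102960 + 36960 = 1109372.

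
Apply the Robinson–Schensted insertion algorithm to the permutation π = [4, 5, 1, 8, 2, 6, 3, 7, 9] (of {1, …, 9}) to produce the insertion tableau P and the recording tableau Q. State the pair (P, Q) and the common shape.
P = [1, 2, 3, 7, 9] / [4, 5, 6] / [8];  Q = [1, 2, 4, 8, 9] / [3, 5, 6] / [7];  common shape = (5, 3, 1)

Row-insert the values π_1, π_2, … into P one at a time, bumping the leftmost entry strictly greater than the inserted value down to the next row. The recording tableau Q records, in position (i, j), the step at which that cell was added to P.
  Insert 4 (step 1): P = [4];  Q = [1]
  Insert 5 (step 2): P = [4, 5];  Q = [1, 2]
  Insert 1 (step 3): P = [1, 5] / [4];  Q = [1, 2] / [3]
  Insert 8 (step 4): P = [1, 5, 8] / [4];  Q = [1, 2, 4] / [3]
  Insert 2 (step 5): P = [1, 2, 8] / [4, 5];  Q = [1, 2, 4] / [3, 5]
  Insert 6 (step 6): P = [1, 2, 6] / [4, 5, 8];  Q = [1, 2, 4] / [3, 5, 6]
  Insert 3 (step 7): P = [1, 2, 3] / [4, 5, 6] / [8];  Q = [1, 2, 4] / [3, 5, 6] / [7]
  Insert 7 (step 8): P = [1, 2, 3, 7] / [4, 5, 6] / [8];  Q = [1, 2, 4, 8] / [3, 5, 6] / [7]
  Insert 9 (step 9): P = [1, 2, 3, 7, 9] / [4, 5, 6] / [8];  Q = [1, 2, 4, 8, 9] / [3, 5, 6] / [7]
Final shape: (5, 3, 1).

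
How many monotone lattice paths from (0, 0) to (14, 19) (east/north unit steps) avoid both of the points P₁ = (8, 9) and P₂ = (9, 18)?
Number of paths = 597472370

Inclusion–exclusion. Total paths: C(33, 14) = 818809200. Through P₁: C(17, 8)·C(16, 6) = 194674480. Through P₂: C(27, 9)·C(6, 5) = 28120950. Since P₁ is strictly southwest of P₂, a monotone path through both must visit P₁ then P₂; paths through both = C(17, 8)·C(10, 1)·C(6, 5) = 1458600. Avoid both = 818809200 − 194674480 − 28120950 + 1458600 = 597472370.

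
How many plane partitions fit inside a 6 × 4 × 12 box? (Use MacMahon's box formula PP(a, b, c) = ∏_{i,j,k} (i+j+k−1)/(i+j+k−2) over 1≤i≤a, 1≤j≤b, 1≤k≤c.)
PP(6, 4, 12) = 64344818940480

Evaluate the triple product over i = 1..6, j = 1..4, k = 1..12. The factors are (2/1) · (3/2) · (4/3) · (5/4) · (6/5) · (7/6) · (8/7) · (9/8) · … (288 factors total). The numerators and denominators telescope so the product is an integer; carrying out the multiplication exactly gives PP(6, 4, 12) = 64344818940480.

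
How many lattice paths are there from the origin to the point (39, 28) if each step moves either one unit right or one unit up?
Number of paths = 5864393356544251760

A monotone lattice path from (0, 0) to (39, 28) consists of 39 east steps and 28 north steps in some order, so it is determined by which 39 of the 67 steps are east. The count is C(67, 39) = 5864393356544251760.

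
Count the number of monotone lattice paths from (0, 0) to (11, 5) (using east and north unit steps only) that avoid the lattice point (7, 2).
Number of paths = 3108

Total paths from (0, 0) to (11, 5): C(16, 11) = 4368. Paths through (7, 2): (paths (0, 0) → (7, 2)) × (paths (7, 2) → (11, 5)) = C(9, 7) · C(7, 4) = 36 · 35 = 1260. Avoidance count = 4368 − 1260 = 3108.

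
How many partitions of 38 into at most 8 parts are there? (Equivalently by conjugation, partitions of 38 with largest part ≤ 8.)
p(38, parts ≤ 8) = 7564

Use the recurrence p(n, m) = p(n, m−1) + p(n−m, m): either the largest part is < m (count p(n, m−1)) or the largest part is exactly m (remove one copy of m, count p(n−m, m)). With p(0, ·) = 1 this gives p(38, parts ≤ 8) = 7564. (By conjugating Young diagrams, this also counts partitions of 38 into at most 8 parts.)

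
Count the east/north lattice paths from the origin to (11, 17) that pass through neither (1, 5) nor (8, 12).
Number of paths = 11693136

Inclusion–exclusion. Total paths: C(28, 11) = 21474180. Through P₁: C(6, 1)·C(22, 10) = 3879876. Through P₂: C(20, 8)·C(8, 3) = 7054320. Since P₁ is strictly southwest of P₂, a monotone path through both must visit P₁ then P₂; paths through both = C(6, 1)·C(14, 7)·C(8, 3) = 1153152. Avoid both = 21474180 − 3879876 − 7054320 + 1153152 = 11693136.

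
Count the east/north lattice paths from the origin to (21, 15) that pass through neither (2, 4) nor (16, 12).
Number of paths = 3313481580

Inclusion–exclusion. Total paths: C(36, 21) = 5567902560. Through P₁: C(6, 2)·C(30, 19) = 819409500. Through P₂: C(28, 16)·C(8, 5) = 1703618280. Since P₁ is strictly southwest of P₂, a monotone path through both must visit P₁ then P₂; paths through both = C(6, 2)·C(22, 14)·C(8, 5) = 268606800. Avoid both = 5567902560 − 819409500 − 1703618280 + 268606800 = 3313481580.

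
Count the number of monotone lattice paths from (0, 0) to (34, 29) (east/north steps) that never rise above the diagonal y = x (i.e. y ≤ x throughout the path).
Number of paths = 130201715131902918

By the reflection principle (André's argument), the number of monotone paths to (34, 29) with n ≤ m that never go above y = x is C(63, 34) − C(63, 35) = 759510004936100355 − 629308289804197437 = 130201715131902918.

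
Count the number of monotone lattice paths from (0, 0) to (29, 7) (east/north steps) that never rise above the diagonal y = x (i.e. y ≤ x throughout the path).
Number of paths = 6399888

By the reflection principle (André's argument), the number of monotone paths to (29, 7) with n ≤ m that never go above y = x is C(36, 29) − C(36, 30) = 8347680 − 1947792 = 6399888.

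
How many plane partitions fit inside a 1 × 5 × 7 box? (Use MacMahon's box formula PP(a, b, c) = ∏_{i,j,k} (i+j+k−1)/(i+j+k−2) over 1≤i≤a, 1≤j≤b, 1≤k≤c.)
PP(1, 5, 7) = 792

Evaluate the triple product over i = 1..1, j = 1..5, k = 1..7. The factors are (2/1) · (3/2) · (4/3) · (5/4) · (6/5) · (7/6) · (8/7) · (3/2) · … (35 factors total). The numerators and denominators telescope so the product is an integer; carrying out the multiplication exactly gives PP(1, 5, 7) = 792.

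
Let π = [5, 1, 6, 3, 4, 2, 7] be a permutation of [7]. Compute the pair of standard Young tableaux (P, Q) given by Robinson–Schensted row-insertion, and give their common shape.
P = [1, 2, 4, 7] / [3, 6] / [5];  Q = [1, 3, 5, 7] / [2, 4] / [6];  common shape = (4, 2, 1)

Row-insert the values π_1, π_2, … into P one at a time, bumping the leftmost entry strictly greater than the inserted value down to the next row. The recording tableau Q records, in position (i, j), the step at which that cell was added to P.
  Insert 5 (step 1): P = [5];  Q = [1]
  Insert 1 (step 2): P = [1] / [5];  Q = [1] / [2]
  Insert 6 (step 3): P = [1, 6] / [5];  Q = [1, 3] / [2]
  Insert 3 (step 4): P = [1, 3] / [5, 6];  Q = [1, 3] / [2, 4]
  Insert 4 (step 5): P = [1, 3, 4] / [5, 6];  Q = [1, 3, 5] / [2, 4]
  Insert 2 (step 6): P = [1, 2, 4] / [3, 6] / [5];  Q = [1, 3, 5] / [2, 4] / [6]
  Insert 7 (step 7): P = [1, 2, 4, 7] / [3, 6] / [5];  Q = [1, 3, 5, 7] / [2, 4] / [6]
Final shape: (4, 2, 1).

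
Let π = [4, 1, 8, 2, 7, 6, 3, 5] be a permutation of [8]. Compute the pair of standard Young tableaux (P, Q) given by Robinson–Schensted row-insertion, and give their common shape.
P = [1, 2, 3, 5] / [4, 6] / [7] / [8];  Q = [1, 3, 5, 8] / [2, 4] / [6] / [7];  common shape = (4, 2, 1, 1)

Row-insert the values π_1, π_2, … into P one at a time, bumping the leftmost entry strictly greater than the inserted value down to the next row. The recording tableau Q records, in position (i, j), the step at which that cell was added to P.
  Insert 4 (step 1): P = [4];  Q = [1]
  Insert 1 (step 2): P = [1] / [4];  Q = [1] / [2]
  Insert 8 (step 3): P = [1, 8] / [4];  Q = [1, 3] / [2]
  Insert 2 (step 4): P = [1, 2] / [4, 8];  Q = [1, 3] / [2, 4]
  Insert 7 (step 5): P = [1, 2, 7] / [4, 8];  Q = [1, 3, 5] / [2, 4]
  Insert 6 (step 6): P = [1, 2, 6] / [4, 7] / [8];  Q = [1, 3, 5] / [2, 4] / [6]
  Insert 3 (step 7): P = [1, 2, 3] / [4, 6] / [7] / [8];  Q = [1, 3, 5] / [2, 4] / [6] / [7]
  Insert 5 (step 8): P = [1, 2, 3, 5] / [4, 6] / [7] / [8];  Q = [1, 3, 5, 8] / [2, 4] / [6] / [7]
Final shape: (4, 2, 1, 1).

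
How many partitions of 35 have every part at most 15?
p(35, parts ≤ 15) = 12801

Use the recurrence p(n, m) = p(n, m−1) + p(n−m, m): either the largest part is < m (count p(n, m−1)) or the largest part is exactly m (remove one copy of m, count p(n−m, m)). With p(0, ·) = 1 this gives p(35, parts ≤ 15) = 12801. (By conjugating Young diagrams, this also counts partitions of 35 into at most 15 parts.)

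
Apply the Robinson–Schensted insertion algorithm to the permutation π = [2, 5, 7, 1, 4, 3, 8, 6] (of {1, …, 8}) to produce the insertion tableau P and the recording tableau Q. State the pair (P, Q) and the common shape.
P = [1, 3, 6, 8] / [2, 4, 7] / [5];  Q = [1, 2, 3, 7] / [4, 5, 8] / [6];  common shape = (4, 3, 1)

Row-insert the values π_1, π_2, … into P one at a time, bumping the leftmost entry strictly greater than the inserted value down to the next row. The recording tableau Q records, in position (i, j), the step at which that cell was added to P.
  Insert 2 (step 1): P = [2];  Q = [1]
  Insert 5 (step 2): P = [2, 5];  Q = [1, 2]
  Insert 7 (step 3): P = [2, 5, 7];  Q = [1, 2, 3]
  Insert 1 (step 4): P = [1, 5, 7] / [2];  Q = [1, 2, 3] / [4]
  Insert 4 (step 5): P = [1, 4, 7] / [2, 5];  Q = [1, 2, 3] / [4, 5]
  Insert 3 (step 6): P = [1, 3, 7] / [2, 4] / [5];  Q = [1, 2, 3] / [4, 5] / [6]
  Insert 8 (step 7): P = [1, 3, 7, 8] / [2, 4] / [5];  Q = [1, 2, 3, 7] / [4, 5] / [6]
  Insert 6 (step 8): P = [1, 3, 6, 8] / [2, 4, 7] / [5];  Q = [1, 2, 3, 7] / [4, 5, 8] / [6]
Final shape: (4, 3, 1).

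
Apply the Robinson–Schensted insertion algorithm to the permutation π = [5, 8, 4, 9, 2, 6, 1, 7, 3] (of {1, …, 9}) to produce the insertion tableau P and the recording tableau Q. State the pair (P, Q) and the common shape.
P = [1, 3, 7] / [2, 6, 9] / [4, 8] / [5];  Q = [1, 2, 4] / [3, 6, 8] / [5, 9] / [7];  common shape = (3, 3, 2, 1)

Row-insert the values π_1, π_2, … into P one at a time, bumping the leftmost entry strictly greater than the inserted value down to the next row. The recording tableau Q records, in position (i, j), the step at which that cell was added to P.
  Insert 5 (step 1): P = [5];  Q = [1]
  Insert 8 (step 2): P = [5, 8];  Q = [1, 2]
  Insert 4 (step 3): P = [4, 8] / [5];  Q = [1, 2] / [3]
  Insert 9 (step 4): P = [4, 8, 9] / [5];  Q = [1, 2, 4] / [3]
  Insert 2 (step 5): P = [2, 8, 9] / [4] / [5];  Q = [1, 2, 4] / [3] / [5]
  Insert 6 (step 6): P = [2, 6, 9] / [4, 8] / [5];  Q = [1, 2, 4] / [3, 6] / [5]
  Insert 1 (step 7): P = [1, 6, 9] / [2, 8] / [4] / [5];  Q = [1, 2, 4] / [3, 6] / [5] / [7]
  Insert 7 (step 8): P = [1, 6, 7] / [2, 8, 9] / [4] / [5];  Q = [1, 2, 4] / [3, 6, 8] / [5] / [7]
  Insert 3 (step 9): P = [1, 3, 7] / [2, 6, 9] / [4, 8] / [5];  Q = [1, 2, 4] / [3, 6, 8] / [5, 9] / [7]
Final shape: (3, 3, 2, 1).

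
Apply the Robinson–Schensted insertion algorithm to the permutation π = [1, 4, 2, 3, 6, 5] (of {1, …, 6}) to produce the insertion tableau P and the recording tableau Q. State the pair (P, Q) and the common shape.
P = [1, 2, 3, 5] / [4, 6];  Q = [1, 2, 4, 5] / [3, 6];  common shape = (4, 2)

Row-insert the values π_1, π_2, … into P one at a time, bumping the leftmost entry strictly greater than the inserted value down to the next row. The recording tableau Q records, in position (i, j), the step at which that cell was added to P.
  Insert 1 (step 1): P = [1];  Q = [1]
  Insert 4 (step 2): P = [1, 4];  Q = [1, 2]
  Insert 2 (step 3): P = [1, 2] / [4];  Q = [1, 2] / [3]
  Insert 3 (step 4): P = [1, 2, 3] / [4];  Q = [1, 2, 4] / [3]
  Insert 6 (step 5): P = [1, 2, 3, 6] / [4];  Q = [1, 2, 4, 5] / [3]
  Insert 5 (step 6): P = [1, 2, 3, 5] / [4, 6];  Q = [1, 2, 4, 5] / [3, 6]
Final shape: (4, 2).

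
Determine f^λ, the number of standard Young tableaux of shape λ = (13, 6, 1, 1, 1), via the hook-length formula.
# SYT of shape (13, 6, 1, 1, 1) = 13108480

Hook-length formula: f^λ = n! / Π hook(c), product over all cells c of the Young diagram. For λ = (13, 6, 1, 1, 1), n = 22 boxes. Hook lengths by row (left-to-right, top-to-bottom): [17, 13, 12, 11, 10, 9, 7, 6, 5, 4, 3, 2, 1]; [9, 5, 4, 3, 2, 1]; [3]; [2]; [1]. Product of hooks = 85746076416000. So f^λ = 22! / 85746076416000 = 1124000727777607680000 / 85746076416000 = 13108480.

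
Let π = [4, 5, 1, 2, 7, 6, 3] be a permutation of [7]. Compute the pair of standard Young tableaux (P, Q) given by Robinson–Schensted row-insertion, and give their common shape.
P = [1, 2, 3] / [4, 5, 6] / [7];  Q = [1, 2, 5] / [3, 4, 6] / [7];  common shape = (3, 3, 1)

Row-insert the values π_1, π_2, … into P one at a time, bumping the leftmost entry strictly greater than the inserted value down to the next row. The recording tableau Q records, in position (i, j), the step at which that cell was added to P.
  Insert 4 (step 1): P = [4];  Q = [1]
  Insert 5 (step 2): P = [4, 5];  Q = [1, 2]
  Insert 1 (step 3): P = [1, 5] / [4];  Q = [1, 2] / [3]
  Insert 2 (step 4): P = [1, 2] / [4, 5];  Q = [1, 2] / [3, 4]
  Insert 7 (step 5): P = [1, 2, 7] / [4, 5];  Q = [1, 2, 5] / [3, 4]
  Insert 6 (step 6): P = [1, 2, 6] / [4, 5, 7];  Q = [1, 2, 5] / [3, 4, 6]
  Insert 3 (step 7): P = [1, 2, 3] / [4, 5, 6] / [7];  Q = [1, 2, 5] / [3, 4, 6] / [7]
Final shape: (3, 3, 1).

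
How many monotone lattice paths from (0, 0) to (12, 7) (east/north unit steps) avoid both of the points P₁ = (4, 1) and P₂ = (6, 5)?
Number of paths = 24537

Inclusion–exclusion. Total paths: C(19, 12) = 50388. Through P₁: C(5, 4)·C(14, 8) = 15015. Through P₂: C(11, 6)·C(8, 6) = 12936. Since P₁ is strictly southwest of P₂, a monotone path through both must visit P₁ then P₂; paths through both = C(5, 4)·C(6, 2)·C(8, 6) = 2100. Avoid both = 50388 − 15015 − 12936 + 2100 = 24537.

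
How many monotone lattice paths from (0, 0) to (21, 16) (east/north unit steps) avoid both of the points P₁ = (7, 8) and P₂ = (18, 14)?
Number of paths = 6900094320

Inclusion–exclusion. Total paths: C(37, 21) = 12875774670. Through P₁: C(15, 7)·C(22, 14) = 2057719950. Through P₂: C(32, 18)·C(5, 3) = 4714356000. Since P₁ is strictly southwest of P₂, a monotone path through both must visit P₁ then P₂; paths through both = C(15, 7)·C(17, 11)·C(5, 3) = 796395600. Avoid both = 12875774670 − 2057719950 − 4714356000 + 796395600 = 6900094320.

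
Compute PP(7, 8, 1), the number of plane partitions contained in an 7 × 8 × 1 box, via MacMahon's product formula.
PP(7, 8, 1) = 6435

Evaluate the triple product over i = 1..7, j = 1..8, k = 1..1. The factors are (2/1) · (3/2) · (4/3) · (5/4) · (6/5) · (7/6) · (8/7) · (9/8) · … (56 factors total). The numerators and denominators telescope so the product is an integer; carrying out the multiplication exactly gives PP(7, 8, 1) = 6435.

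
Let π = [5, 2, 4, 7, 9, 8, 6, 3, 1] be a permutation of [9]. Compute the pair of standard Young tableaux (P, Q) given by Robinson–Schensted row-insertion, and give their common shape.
P = [1, 3, 6, 8] / [2, 7] / [4] / [5] / [9];  Q = [1, 3, 4, 5] / [2, 6] / [7] / [8] / [9];  common shape = (4, 2, 1, 1, 1)

Row-insert the values π_1, π_2, … into P one at a time, bumping the leftmost entry strictly greater than the inserted value down to the next row. The recording tableau Q records, in position (i, j), the step at which that cell was added to P.
  Insert 5 (step 1): P = [5];  Q = [1]
  Insert 2 (step 2): P = [2] / [5];  Q = [1] / [2]
  Insert 4 (step 3): P = [2, 4] / [5];  Q = [1, 3] / [2]
  Insert 7 (step 4): P = [2, 4, 7] / [5];  Q = [1, 3, 4] / [2]
  Insert 9 (step 5): P = [2, 4, 7, 9] / [5];  Q = [1, 3, 4, 5] / [2]
  Insert 8 (step 6): P = [2, 4, 7, 8] / [5, 9];  Q = [1, 3, 4, 5] / [2, 6]
  Insert 6 (step 7): P = [2, 4, 6, 8] / [5, 7] / [9];  Q = [1, 3, 4, 5] / [2, 6] / [7]
  Insert 3 (step 8): P = [2, 3, 6, 8] / [4, 7] / [5] / [9];  Q = [1, 3, 4, 5] / [2, 6] / [7] / [8]
  Insert 1 (step 9): P = [1, 3, 6, 8] / [2, 7] / [4] / [5] / [9];  Q = [1, 3, 4, 5] / [2, 6] / [7] / [8] / [9]
Final shape: (4, 2, 1, 1, 1).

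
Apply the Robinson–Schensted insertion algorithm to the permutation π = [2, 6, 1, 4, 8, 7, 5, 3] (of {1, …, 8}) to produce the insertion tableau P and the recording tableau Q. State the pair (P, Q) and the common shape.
P = [1, 3, 5] / [2, 4, 7] / [6] / [8];  Q = [1, 2, 5] / [3, 4, 6] / [7] / [8];  common shape = (3, 3, 1, 1)

Row-insert the values π_1, π_2, … into P one at a time, bumping the leftmost entry strictly greater than the inserted value down to the next row. The recording tableau Q records, in position (i, j), the step at which that cell was added to P.
  Insert 2 (step 1): P = [2];  Q = [1]
  Insert 6 (step 2): P = [2, 6];  Q = [1, 2]
  Insert 1 (step 3): P = [1, 6] / [2];  Q = [1, 2] / [3]
  Insert 4 (step 4): P = [1, 4] / [2, 6];  Q = [1, 2] / [3, 4]
  Insert 8 (step 5): P = [1, 4, 8] / [2, 6];  Q = [1, 2, 5] / [3, 4]
  Insert 7 (step 6): P = [1, 4, 7] / [2, 6, 8];  Q = [1, 2, 5] / [3, 4, 6]
  Insert 5 (step 7): P = [1, 4, 5] / [2, 6, 7] / [8];  Q = [1, 2, 5] / [3, 4, 6] / [7]
  Insert 3 (step 8): P = [1, 3, 5] / [2, 4, 7] / [6] / [8];  Q = [1, 2, 5] / [3, 4, 6] / [7] / [8]
Final shape: (3, 3, 1, 1).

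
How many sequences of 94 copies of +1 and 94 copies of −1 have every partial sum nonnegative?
C_94 = 239993345518077005168915776623476723006280827488229600

These ballot sequences are counted by the Catalan number C_n = (1/(n + 1)) · C(2n, n). For n = 94: C_94 = (1/95) · C(188, 94) = 22799367824217315491046998779230288685596678611381812000/95 = 239993345518077005168915776623476723006280827488229600.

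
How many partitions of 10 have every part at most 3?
p(10, parts ≤ 3) = 14

Partitions of 10 with all parts ≤ 3: 3+3+3+1, 3+3+2+2, 3+3+2+1+1, 3+3+1+1+1+1, 3+2+2+2+1, 3+2+2+1+1+1, 3+2+1+1+1+1+1, 3+1+1+1+1+1+1+1, 2+2+2+2+2, 2+2+2+2+1+1, 2+2+2+1+1+1+1, 2+2+1+1+1+1+1+1, 2+1+1+1+1+1+1+1+1, 1+1+1+1+1+1+1+1+1+1. Count = 14.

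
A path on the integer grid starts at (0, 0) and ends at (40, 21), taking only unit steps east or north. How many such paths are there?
Number of paths = 12176310231149295

A monotone lattice path from (0, 0) to (40, 21) consists of 40 east steps and 21 north steps in some order, so it is determined by which 40 of the 61 steps are east. The count is C(61, 40) = 12176310231149295.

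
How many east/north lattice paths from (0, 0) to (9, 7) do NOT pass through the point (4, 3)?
Number of paths = 7030

Total paths from (0, 0) to (9, 7): C(16, 9) = 11440. Paths through (4, 3): (paths (0, 0) → (4, 3)) × (paths (4, 3) → (9, 7)) = C(7, 4) · C(9, 5) = 35 · 126 = 4410. Avoidance count = 11440 − 4410 = 7030.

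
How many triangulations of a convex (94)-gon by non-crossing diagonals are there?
C_92 = 15487357822491889407128326963778343232013931127835600

These polygon triangulations are counted by the Catalan number C_n = (1/(n + 1)) · C(2n, n). For n = 92: C_92 = (1/93) · C(184, 92) = 1440324277491745714862934407631385920577295594888710800/93 = 15487357822491889407128326963778343232013931127835600.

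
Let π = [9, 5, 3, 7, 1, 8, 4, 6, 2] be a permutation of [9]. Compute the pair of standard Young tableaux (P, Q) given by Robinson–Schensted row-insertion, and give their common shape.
P = [1, 2, 6] / [3, 4, 8] / [5, 7] / [9];  Q = [1, 4, 6] / [2, 7, 8] / [3, 9] / [5];  common shape = (3, 3, 2, 1)

Row-insert the values π_1, π_2, … into P one at a time, bumping the leftmost entry strictly greater than the inserted value down to the next row. The recording tableau Q records, in position (i, j), the step at which that cell was added to P.
  Insert 9 (step 1): P = [9];  Q = [1]
  Insert 5 (step 2): P = [5] / [9];  Q = [1] / [2]
  Insert 3 (step 3): P = [3] / [5] / [9];  Q = [1] / [2] / [3]
  Insert 7 (step 4): P = [3, 7] / [5] / [9];  Q = [1, 4] / [2] / [3]
  Insert 1 (step 5): P = [1, 7] / [3] / [5] / [9];  Q = [1, 4] / [2] / [3] / [5]
  Insert 8 (step 6): P = [1, 7, 8] / [3] / [5] / [9];  Q = [1, 4, 6] / [2] / [3] / [5]
  Insert 4 (step 7): P = [1, 4, 8] / [3, 7] / [5] / [9];  Q = [1, 4, 6] / [2, 7] / [3] / [5]
  Insert 6 (step 8): P = [1, 4, 6] / [3, 7, 8] / [5] / [9];  Q = [1, 4, 6] / [2, 7, 8] / [3] / [5]
  Insert 2 (step 9): P = [1, 2, 6] / [3, 4, 8] / [5, 7] / [9];  Q = [1, 4, 6] / [2, 7, 8] / [3, 9] / [5]
Final shape: (3, 3, 2, 1).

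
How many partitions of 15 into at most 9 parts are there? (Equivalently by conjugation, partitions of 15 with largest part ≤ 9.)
p(15, parts ≤ 9) = 157

Partitions of 15 with all parts ≤ 9: 9+6, 9+5+1, 9+4+2, 9+4+1+1, 9+3+3, 9+3+2+1, 9+3+1+1+1, 9+2+2+2, 9+2+2+1+1, 9+2+1+1+1+1, 9+1+1+1+1+1+1, 8+7, 8+6+1, 8+5+2, 8+5+1+1, 8+4+3, 8+4+2+1, 8+4+1+1+1, 8+3+3+1, 8+3+2+2, 8+3+2+1+1, 8+3+1+1+1+1, 8+2+2+2+1, 8+2+2+1+1+1, 8+2+1+1+1+1+1, 8+1+1+1+1+1+1+1, 7+7+1, 7+6+2, 7+6+1+1, 7+5+3, … (157 total). Count = 157.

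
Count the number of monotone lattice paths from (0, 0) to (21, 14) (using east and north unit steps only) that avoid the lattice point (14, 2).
Number of paths = 2313912840

Total paths from (0, 0) to (21, 14): C(35, 21) = 2319959400. Paths through (14, 2): (paths (0, 0) → (14, 2)) × (paths (14, 2) → (21, 14)) = C(16, 14) · C(19, 7) = 120 · 50388 = 6046560. Avoidance count = 2319959400 − 6046560 = 2313912840.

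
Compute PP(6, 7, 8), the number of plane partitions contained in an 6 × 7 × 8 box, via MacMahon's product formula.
PP(6, 7, 8) = 19702998159210080

Evaluate the triple product over i = 1..6, j = 1..7, k = 1..8. The factors are (2/1) · (3/2) · (4/3) · (5/4) · (6/5) · (7/6) · (8/7) · (9/8) · … (336 factors total). The numerators and denominators telescope so the product is an integer; carrying out the multiplication exactly gives PP(6, 7, 8) = 19702998159210080.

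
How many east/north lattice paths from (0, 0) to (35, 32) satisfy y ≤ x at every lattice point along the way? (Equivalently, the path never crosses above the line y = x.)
Number of paths = 1490397410607839734

By the reflection principle (André's argument), the number of monotone paths to (35, 32) with n ≤ m that never go above y = x is C(67, 35) − C(67, 36) = 13413576695470557606 − 11923179284862717872 = 1490397410607839734.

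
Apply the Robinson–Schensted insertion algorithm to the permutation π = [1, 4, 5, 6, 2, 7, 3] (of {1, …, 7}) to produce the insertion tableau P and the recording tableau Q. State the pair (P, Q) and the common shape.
P = [1, 2, 3, 6, 7] / [4, 5];  Q = [1, 2, 3, 4, 6] / [5, 7];  common shape = (5, 2)

Row-insert the values π_1, π_2, … into P one at a time, bumping the leftmost entry strictly greater than the inserted value down to the next row. The recording tableau Q records, in position (i, j), the step at which that cell was added to P.
  Insert 1 (step 1): P = [1];  Q = [1]
  Insert 4 (step 2): P = [1, 4];  Q = [1, 2]
  Insert 5 (step 3): P = [1, 4, 5];  Q = [1, 2, 3]
  Insert 6 (step 4): P = [1, 4, 5, 6];  Q = [1, 2, 3, 4]
  Insert 2 (step 5): P = [1, 2, 5, 6] / [4];  Q = [1, 2, 3, 4] / [5]
  Insert 7 (step 6): P = [1, 2, 5, 6, 7] / [4];  Q = [1, 2, 3, 4, 6] / [5]
  Insert 3 (step 7): P = [1, 2, 3, 6, 7] / [4, 5];  Q = [1, 2, 3, 4, 6] / [5, 7]
Final shape: (5, 2).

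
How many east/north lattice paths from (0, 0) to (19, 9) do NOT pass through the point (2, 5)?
Number of paths = 6781215

Total paths from (0, 0) to (19, 9): C(28, 19) = 6906900. Paths through (2, 5): (paths (0, 0) → (2, 5)) × (paths (2, 5) → (19, 9)) = C(7, 2) · C(21, 17) = 21 · 5985 = 125685. Avoidance count = 6906900 − 125685 = 6781215.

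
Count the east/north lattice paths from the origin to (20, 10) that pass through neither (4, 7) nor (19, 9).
Number of paths = 16001205

Inclusion–exclusion. Total paths: C(30, 20) = 30045015. Through P₁: C(11, 4)·C(19, 16) = 319770. Through P₂: C(28, 19)·C(2, 1) = 13813800. Since P₁ is strictly southwest of P₂, a monotone path through both must visit P₁ then P₂; paths through both = C(11, 4)·C(17, 15)·C(2, 1) = 89760. Avoid both = 30045015 − 319770 − 13813800 + 89760 = 16001205.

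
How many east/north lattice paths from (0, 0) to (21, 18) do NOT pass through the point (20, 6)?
Number of paths = 62356151000

Total paths from (0, 0) to (21, 18): C(39, 21) = 62359143990. Paths through (20, 6): (paths (0, 0) → (20, 6)) × (paths (20, 6) → (21, 18)) = C(26, 20) · C(13, 1) = 230230 · 13 = 2992990. Avoidance count = 62359143990 − 2992990 = 62356151000.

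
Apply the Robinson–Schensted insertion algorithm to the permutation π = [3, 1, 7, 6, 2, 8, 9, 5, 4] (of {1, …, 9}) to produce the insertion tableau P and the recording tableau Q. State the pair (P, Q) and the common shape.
P = [1, 2, 4, 9] / [3, 5, 8] / [6] / [7];  Q = [1, 3, 6, 7] / [2, 4, 8] / [5] / [9];  common shape = (4, 3, 1, 1)

Row-insert the values π_1, π_2, … into P one at a time, bumping the leftmost entry strictly greater than the inserted value down to the next row. The recording tableau Q records, in position (i, j), the step at which that cell was added to P.
  Insert 3 (step 1): P = [3];  Q = [1]
  Insert 1 (step 2): P = [1] / [3];  Q = [1] / [2]
  Insert 7 (step 3): P = [1, 7] / [3];  Q = [1, 3] / [2]
  Insert 6 (step 4): P = [1, 6] / [3, 7];  Q = [1, 3] / [2, 4]
  Insert 2 (step 5): P = [1, 2] / [3, 6] / [7];  Q = [1, 3] / [2, 4] / [5]
  Insert 8 (step 6): P = [1, 2, 8] / [3, 6] / [7];  Q = [1, 3, 6] / [2, 4] / [5]
  Insert 9 (step 7): P = [1, 2, 8, 9] / [3, 6] / [7];  Q = [1, 3, 6, 7] / [2, 4] / [5]
  Insert 5 (step 8): P = [1, 2, 5, 9] / [3, 6, 8] / [7];  Q = [1, 3, 6, 7] / [2, 4, 8] / [5]
  Insert 4 (step 9): P = [1, 2, 4, 9] / [3, 5, 8] / [6] / [7];  Q = [1, 3, 6, 7] / [2, 4, 8] / [5] / [9]
Final shape: (4, 3, 1, 1).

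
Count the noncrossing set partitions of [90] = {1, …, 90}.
C_90 = 1000134600800354781929399250536541864362461089950800

These noncrossing partitions are counted by the Catalan number C_n = (1/(n + 1)) · C(2n, n). For n = 90: C_90 = (1/91) · C(180, 90) = 91012248672832285155575331798825309656983959185522800/91 = 1000134600800354781929399250536541864362461089950800.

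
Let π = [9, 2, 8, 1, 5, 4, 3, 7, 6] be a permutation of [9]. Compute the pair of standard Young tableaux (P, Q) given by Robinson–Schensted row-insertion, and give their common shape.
P = [1, 3, 6] / [2, 4, 7] / [5] / [8] / [9];  Q = [1, 3, 8] / [2, 5, 9] / [4] / [6] / [7];  common shape = (3, 3, 1, 1, 1)

Row-insert the values π_1, π_2, … into P one at a time, bumping the leftmost entry strictly greater than the inserted value down to the next row. The recording tableau Q records, in position (i, j), the step at which that cell was added to P.
  Insert 9 (step 1): P = [9];  Q = [1]
  Insert 2 (step 2): P = [2] / [9];  Q = [1] / [2]
  Insert 8 (step 3): P = [2, 8] / [9];  Q = [1, 3] / [2]
  Insert 1 (step 4): P = [1, 8] / [2] / [9];  Q = [1, 3] / [2] / [4]
  Insert 5 (step 5): P = [1, 5] / [2, 8] / [9];  Q = [1, 3] / [2, 5] / [4]
  Insert 4 (step 6): P = [1, 4] / [2, 5] / [8] / [9];  Q = [1, 3] / [2, 5] / [4] / [6]
  Insert 3 (step 7): P = [1, 3] / [2, 4] / [5] / [8] / [9];  Q = [1, 3] / [2, 5] / [4] / [6] / [7]
  Insert 7 (step 8): P = [1, 3, 7] / [2, 4] / [5] / [8] / [9];  Q = [1, 3, 8] / [2, 5] / [4] / [6] / [7]
  Insert 6 (step 9): P = [1, 3, 6] / [2, 4, 7] / [5] / [8] / [9];  Q = [1, 3, 8] / [2, 5, 9] / [4] / [6] / [7]
Final shape: (3, 3, 1, 1, 1).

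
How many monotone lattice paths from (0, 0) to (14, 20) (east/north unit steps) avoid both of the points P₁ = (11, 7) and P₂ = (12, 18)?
Number of paths = 857486178

Inclusion–exclusion. Total paths: C(34, 14) = 1391975640. Through P₁: C(18, 11)·C(16, 3) = 17821440. Through P₂: C(30, 12)·C(4, 2) = 518959350. Since P₁ is strictly southwest of P₂, a monotone path through both must visit P₁ then P₂; paths through both = C(18, 11)·C(12, 1)·C(4, 2) = 2291328. Avoid both = 1391975640 − 17821440 − 518959350 + 2291328 = 857486178.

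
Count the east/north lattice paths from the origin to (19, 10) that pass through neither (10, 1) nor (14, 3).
Number of paths = 19087310

Inclusion–exclusion. Total paths: C(29, 19) = 20030010. Through P₁: C(11, 10)·C(18, 9) = 534820. Through P₂: C(17, 14)·C(12, 5) = 538560. Since P₁ is strictly southwest of P₂, a monotone path through both must visit P₁ then P₂; paths through both = C(11, 10)·C(6, 4)·C(12, 5) = 130680. Avoid both = 20030010 − 534820 − 538560 + 130680 = 19087310.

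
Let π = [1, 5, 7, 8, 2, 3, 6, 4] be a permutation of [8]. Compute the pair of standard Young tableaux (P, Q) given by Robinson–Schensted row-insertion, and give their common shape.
P = [1, 2, 3, 4] / [5, 6, 8] / [7];  Q = [1, 2, 3, 4] / [5, 6, 7] / [8];  common shape = (4, 3, 1)

Row-insert the values π_1, π_2, … into P one at a time, bumping the leftmost entry strictly greater than the inserted value down to the next row. The recording tableau Q records, in position (i, j), the step at which that cell was added to P.
  Insert 1 (step 1): P = [1];  Q = [1]
  Insert 5 (step 2): P = [1, 5];  Q = [1, 2]
  Insert 7 (step 3): P = [1, 5, 7];  Q = [1, 2, 3]
  Insert 8 (step 4): P = [1, 5, 7, 8];  Q = [1, 2, 3, 4]
  Insert 2 (step 5): P = [1, 2, 7, 8] / [5];  Q = [1, 2, 3, 4] / [5]
  Insert 3 (step 6): P = [1, 2, 3, 8] / [5, 7];  Q = [1, 2, 3, 4] / [5, 6]
  Insert 6 (step 7): P = [1, 2, 3, 6] / [5, 7, 8];  Q = [1, 2, 3, 4] / [5, 6, 7]
  Insert 4 (step 8): P = [1, 2, 3, 4] / [5, 6, 8] / [7];  Q = [1, 2, 3, 4] / [5, 6, 7] / [8]
Final shape: (4, 3, 1).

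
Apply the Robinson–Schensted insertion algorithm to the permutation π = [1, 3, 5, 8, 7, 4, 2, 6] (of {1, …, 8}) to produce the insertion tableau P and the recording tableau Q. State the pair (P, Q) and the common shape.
P = [1, 2, 4, 6] / [3, 7] / [5] / [8];  Q = [1, 2, 3, 4] / [5, 8] / [6] / [7];  common shape = (4, 2, 1, 1)

Row-insert the values π_1, π_2, … into P one at a time, bumping the leftmost entry strictly greater than the inserted value down to the next row. The recording tableau Q records, in position (i, j), the step at which that cell was added to P.
  Insert 1 (step 1): P = [1];  Q = [1]
  Insert 3 (step 2): P = [1, 3];  Q = [1, 2]
  Insert 5 (step 3): P = [1, 3, 5];  Q = [1, 2, 3]
  Insert 8 (step 4): P = [1, 3, 5, 8];  Q = [1, 2, 3, 4]
  Insert 7 (step 5): P = [1, 3, 5, 7] / [8];  Q = [1, 2, 3, 4] / [5]
  Insert 4 (step 6): P = [1, 3, 4, 7] / [5] / [8];  Q = [1, 2, 3, 4] / [5] / [6]
  Insert 2 (step 7): P = [1, 2, 4, 7] / [3] / [5] / [8];  Q = [1, 2, 3, 4] / [5] / [6] / [7]
  Insert 6 (step 8): P = [1, 2, 4, 6] / [3, 7] / [5] / [8];  Q = [1, 2, 3, 4] / [5, 8] / [6] / [7]
Final shape: (4, 2, 1, 1).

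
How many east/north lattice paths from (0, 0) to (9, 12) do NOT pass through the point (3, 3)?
Number of paths = 193830

Total paths from (0, 0) to (9, 12): C(21, 9) = 293930. Paths through (3, 3): (paths (0, 0) → (3, 3)) × (paths (3, 3) → (9, 12)) = C(6, 3) · C(15, 6) = 20 · 5005 = 100100. Avoidance count = 293930 − 100100 = 193830.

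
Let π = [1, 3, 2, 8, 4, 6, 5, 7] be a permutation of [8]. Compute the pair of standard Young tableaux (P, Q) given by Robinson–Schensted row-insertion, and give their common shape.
P = [1, 2, 4, 5, 7] / [3, 6] / [8];  Q = [1, 2, 4, 6, 8] / [3, 5] / [7];  common shape = (5, 2, 1)

Row-insert the values π_1, π_2, … into P one at a time, bumping the leftmost entry strictly greater than the inserted value down to the next row. The recording tableau Q records, in position (i, j), the step at which that cell was added to P.
  Insert 1 (step 1): P = [1];  Q = [1]
  Insert 3 (step 2): P = [1, 3];  Q = [1, 2]
  Insert 2 (step 3): P = [1, 2] / [3];  Q = [1, 2] / [3]
  Insert 8 (step 4): P = [1, 2, 8] / [3];  Q = [1, 2, 4] / [3]
  Insert 4 (step 5): P = [1, 2, 4] / [3, 8];  Q = [1, 2, 4] / [3, 5]
  Insert 6 (step 6): P = [1, 2, 4, 6] / [3, 8];  Q = [1, 2, 4, 6] / [3, 5]
  Insert 5 (step 7): P = [1, 2, 4, 5] / [3, 6] / [8];  Q = [1, 2, 4, 6] / [3, 5] / [7]
  Insert 7 (step 8): P = [1, 2, 4, 5, 7] / [3, 6] / [8];  Q = [1, 2, 4, 6, 8] / [3, 5] / [7]
Final shape: (5, 2, 1).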